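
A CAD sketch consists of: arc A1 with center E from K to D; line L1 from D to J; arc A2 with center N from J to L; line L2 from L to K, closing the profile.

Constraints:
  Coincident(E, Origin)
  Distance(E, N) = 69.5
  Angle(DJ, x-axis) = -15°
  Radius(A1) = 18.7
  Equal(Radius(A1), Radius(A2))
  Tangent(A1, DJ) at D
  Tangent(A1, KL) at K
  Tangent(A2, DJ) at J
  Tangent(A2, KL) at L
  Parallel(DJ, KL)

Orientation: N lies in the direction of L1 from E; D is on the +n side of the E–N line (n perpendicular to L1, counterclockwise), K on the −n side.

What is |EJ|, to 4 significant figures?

71.97

The slot axis is L1's direction at -15.0°, so u = (cos -15.0°, sin -15.0°) = (0.9659, -0.2588) and n = (−sin -15.0°, cos -15.0°) = (0.2588, 0.9659). E is at the origin and N lies 69.5 along u from E, so N = 69.5·u = (67.13, -17.99). Tangency of A1 to both parallel lines with radius 18.7 puts D and K at E ± 18.7·n: D = (4.840, 18.06), K = (-4.840, -18.06). Equal radii place J and L the same way about N: J = N + 18.7·n = (71.97, 0.07489), L = N − 18.7·n = (62.29, -36.05). Then |EJ| = |J − E| = 71.97.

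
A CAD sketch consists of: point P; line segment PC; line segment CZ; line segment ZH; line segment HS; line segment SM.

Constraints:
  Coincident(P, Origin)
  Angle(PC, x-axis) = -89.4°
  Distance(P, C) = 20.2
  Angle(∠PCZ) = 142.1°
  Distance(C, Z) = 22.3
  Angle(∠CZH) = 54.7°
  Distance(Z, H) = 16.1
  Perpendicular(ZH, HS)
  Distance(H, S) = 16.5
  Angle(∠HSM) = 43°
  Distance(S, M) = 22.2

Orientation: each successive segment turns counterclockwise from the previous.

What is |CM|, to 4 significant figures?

21.54

The perpendicularity gives HS at right angles to ZH, so HS runs at 163.8°; with |HS| = 16.5, S = (2.741, -17.59). ∠HSM = 43.0° gives SM at -59.20° from the x-axis; with |SM| = 22.2, M = (14.11, -36.66). Then |CM| = |M − C| = 21.54.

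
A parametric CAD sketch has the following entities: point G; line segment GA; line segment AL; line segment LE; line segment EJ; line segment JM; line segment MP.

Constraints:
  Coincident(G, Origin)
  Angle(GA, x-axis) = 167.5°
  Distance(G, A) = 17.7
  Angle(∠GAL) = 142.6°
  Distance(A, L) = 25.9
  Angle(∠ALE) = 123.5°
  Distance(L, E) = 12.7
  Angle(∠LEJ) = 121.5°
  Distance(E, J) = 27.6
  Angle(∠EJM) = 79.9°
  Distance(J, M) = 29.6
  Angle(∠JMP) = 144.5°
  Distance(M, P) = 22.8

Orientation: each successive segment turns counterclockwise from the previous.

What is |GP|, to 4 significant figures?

14.12

G is at the origin; GA runs at 167.5° with length 17.7, so A = (-17.28, 3.831). ∠GAL = 142.6° gives AL at -155.1° from the x-axis; with |AL| = 25.9, L = (-40.77, -7.074). ∠ALE = 123.5° gives LE at -98.60° from the x-axis; with |LE| = 12.7, E = (-42.67, -19.63). ∠LEJ = 121.5° gives EJ at -40.10° from the x-axis; with |EJ| = 27.6, J = (-21.56, -37.41). ∠EJM = 79.9° gives JM at 60.00° from the x-axis; with |JM| = 29.6, M = (-6.760, -11.77). ∠JMP = 144.5° gives MP at 95.50° from the x-axis; with |MP| = 22.8, P = (-8.945, 10.92). Then |GP| = |P − G| = 14.12.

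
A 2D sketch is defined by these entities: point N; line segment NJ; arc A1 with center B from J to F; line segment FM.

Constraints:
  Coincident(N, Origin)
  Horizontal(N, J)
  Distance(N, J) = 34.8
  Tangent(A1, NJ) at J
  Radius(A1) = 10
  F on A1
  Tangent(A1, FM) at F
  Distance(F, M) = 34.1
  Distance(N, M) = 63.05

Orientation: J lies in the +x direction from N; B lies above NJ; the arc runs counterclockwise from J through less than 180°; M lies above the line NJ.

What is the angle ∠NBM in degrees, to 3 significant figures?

123°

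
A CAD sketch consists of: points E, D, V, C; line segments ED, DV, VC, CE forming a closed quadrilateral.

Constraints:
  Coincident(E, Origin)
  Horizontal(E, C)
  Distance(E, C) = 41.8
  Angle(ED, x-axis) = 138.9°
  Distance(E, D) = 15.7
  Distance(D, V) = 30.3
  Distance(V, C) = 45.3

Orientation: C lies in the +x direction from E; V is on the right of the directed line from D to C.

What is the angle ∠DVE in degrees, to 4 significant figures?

22.93°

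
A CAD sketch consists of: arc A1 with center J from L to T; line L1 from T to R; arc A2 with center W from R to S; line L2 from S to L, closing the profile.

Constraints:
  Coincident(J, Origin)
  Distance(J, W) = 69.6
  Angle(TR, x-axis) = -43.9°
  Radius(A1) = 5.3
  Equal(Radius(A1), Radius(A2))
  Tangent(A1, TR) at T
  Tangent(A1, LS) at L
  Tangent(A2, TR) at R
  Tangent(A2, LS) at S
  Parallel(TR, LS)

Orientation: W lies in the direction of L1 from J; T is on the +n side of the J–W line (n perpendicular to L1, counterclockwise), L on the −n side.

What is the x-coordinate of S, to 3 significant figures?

46.5

The slot axis is L1's direction at -43.9°, so u = (cos -43.9°, sin -43.9°) = (0.721, -0.693) and n = (−sin -43.9°, cos -43.9°) = (0.693, 0.721). J is at the origin and W lies 69.6 along u from J, so W = 69.6·u = (50.2, -48.3). Tangency of A1 to both parallel lines with radius 5.3 puts T and L at J ± 5.3·n: T = (3.68, 3.82), L = (-3.68, -3.82). Equal radii place R and S the same way about W: R = W + 5.3·n = (53.8, -44.4), S = W − 5.3·n = (46.5, -52.1). So S.x = 46.5.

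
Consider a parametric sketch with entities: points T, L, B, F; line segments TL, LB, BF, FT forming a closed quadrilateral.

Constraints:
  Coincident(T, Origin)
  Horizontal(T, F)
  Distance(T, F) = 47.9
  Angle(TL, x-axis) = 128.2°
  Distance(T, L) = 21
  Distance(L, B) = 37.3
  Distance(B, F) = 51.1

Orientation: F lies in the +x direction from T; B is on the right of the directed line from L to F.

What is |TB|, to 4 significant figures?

18.38

Checks: |LB| = 37.30 ✓; |BF| = 51.10 ✓.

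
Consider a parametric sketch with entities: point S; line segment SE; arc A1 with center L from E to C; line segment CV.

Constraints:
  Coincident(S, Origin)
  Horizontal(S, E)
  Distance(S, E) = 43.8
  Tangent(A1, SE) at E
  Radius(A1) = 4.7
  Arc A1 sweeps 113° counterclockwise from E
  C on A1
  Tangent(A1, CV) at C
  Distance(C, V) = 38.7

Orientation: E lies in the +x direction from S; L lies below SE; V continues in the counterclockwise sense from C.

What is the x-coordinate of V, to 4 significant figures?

54.59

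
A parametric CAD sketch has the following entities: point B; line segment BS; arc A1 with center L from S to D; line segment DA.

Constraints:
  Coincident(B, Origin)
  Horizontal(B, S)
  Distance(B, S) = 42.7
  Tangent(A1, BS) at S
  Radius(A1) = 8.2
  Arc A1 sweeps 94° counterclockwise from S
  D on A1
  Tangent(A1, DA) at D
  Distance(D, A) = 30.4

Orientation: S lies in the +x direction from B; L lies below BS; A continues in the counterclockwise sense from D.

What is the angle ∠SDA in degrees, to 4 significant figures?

133.0°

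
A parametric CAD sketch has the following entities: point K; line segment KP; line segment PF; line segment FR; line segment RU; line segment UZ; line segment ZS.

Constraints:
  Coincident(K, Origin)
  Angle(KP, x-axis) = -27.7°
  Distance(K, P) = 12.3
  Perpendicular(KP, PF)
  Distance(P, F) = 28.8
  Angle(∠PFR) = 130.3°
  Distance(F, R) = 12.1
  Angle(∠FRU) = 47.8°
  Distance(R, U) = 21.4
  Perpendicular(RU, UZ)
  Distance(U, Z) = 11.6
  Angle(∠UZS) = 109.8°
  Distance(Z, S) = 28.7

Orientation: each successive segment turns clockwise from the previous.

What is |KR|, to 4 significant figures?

36.75

K is at the origin; KP runs at -27.7° with length 12.3, so P = (10.89, -5.718). The perpendicularity gives PF at right angles to KP, so PF runs at -117.7°; with |PF| = 28.8, F = (-2.497, -31.22). ∠PFR = 130.3° gives FR at -167.4° from the x-axis; with |FR| = 12.1, R = (-14.31, -33.86). Then |KR| = |R − K| = 36.75.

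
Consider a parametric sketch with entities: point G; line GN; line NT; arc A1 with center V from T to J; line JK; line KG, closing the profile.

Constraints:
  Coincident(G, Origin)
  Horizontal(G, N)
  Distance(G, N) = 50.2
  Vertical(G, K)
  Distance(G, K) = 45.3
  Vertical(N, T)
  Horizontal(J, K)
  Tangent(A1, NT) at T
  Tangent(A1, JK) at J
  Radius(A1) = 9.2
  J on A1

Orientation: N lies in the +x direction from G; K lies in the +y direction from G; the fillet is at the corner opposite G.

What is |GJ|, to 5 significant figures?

61.099

G is at the origin; G and N share the same y with |GN| = 50.2 and N on the +x side, so N = (50.200, 0.0000). GK is vertical with |GK| = 45.3 and K on the +y side, so K = (0.0000, 45.300). The virtual corner opposite G is at (50.200, 45.300). Tangency of A1 to NT means the radius VT is perpendicular to NT and A1 meets JK tangentially, so VJ is at right angles to JK, with radius 9.2, so the center V sits 9.2 in from both sides at V = (41.000, 36.100). That places the tangent points at T = (50.200, 36.100) on NT and J = (41.000, 45.300) on JK. Then |GJ| = |J − G| = 61.099.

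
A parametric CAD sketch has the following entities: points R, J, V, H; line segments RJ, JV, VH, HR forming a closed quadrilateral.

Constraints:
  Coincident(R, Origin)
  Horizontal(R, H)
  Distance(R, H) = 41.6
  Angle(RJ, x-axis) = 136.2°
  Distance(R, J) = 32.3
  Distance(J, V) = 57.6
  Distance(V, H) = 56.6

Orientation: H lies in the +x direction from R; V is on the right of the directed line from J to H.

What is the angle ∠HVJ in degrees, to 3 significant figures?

73.9°

Checks: |JV| = 57.60 ✓; |VH| = 56.60 ✓.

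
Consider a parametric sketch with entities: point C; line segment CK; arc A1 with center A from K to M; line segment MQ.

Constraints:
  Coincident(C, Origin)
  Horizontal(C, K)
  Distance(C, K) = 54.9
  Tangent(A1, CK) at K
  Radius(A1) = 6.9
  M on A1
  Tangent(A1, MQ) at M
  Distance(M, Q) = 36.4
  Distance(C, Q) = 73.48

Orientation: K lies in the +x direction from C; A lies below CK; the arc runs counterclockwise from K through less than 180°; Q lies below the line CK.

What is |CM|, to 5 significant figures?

49.128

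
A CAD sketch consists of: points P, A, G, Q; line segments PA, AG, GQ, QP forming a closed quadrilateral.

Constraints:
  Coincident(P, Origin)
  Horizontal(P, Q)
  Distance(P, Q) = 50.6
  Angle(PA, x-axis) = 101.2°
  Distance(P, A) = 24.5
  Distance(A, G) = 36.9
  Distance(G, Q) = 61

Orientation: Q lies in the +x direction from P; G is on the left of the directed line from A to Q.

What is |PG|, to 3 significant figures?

55.6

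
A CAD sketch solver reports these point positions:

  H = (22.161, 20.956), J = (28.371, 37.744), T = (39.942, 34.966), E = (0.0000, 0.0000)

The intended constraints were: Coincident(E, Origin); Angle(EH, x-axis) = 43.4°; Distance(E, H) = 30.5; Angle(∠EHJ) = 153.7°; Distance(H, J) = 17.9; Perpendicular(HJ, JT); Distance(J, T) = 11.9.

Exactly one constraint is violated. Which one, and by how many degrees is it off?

Perpendicular(HJ, JT) — off by 6.80°.

E = (0.00, 0.00) ✓; EH at 43.40° ✓; |EH| = 30.50 ✓; ∠EHJ = 153.7° ✓; |HJ| = 17.90 ✓; ∠(HJ, JT) = 83.20° ✗; |JT| = 11.90 ✓.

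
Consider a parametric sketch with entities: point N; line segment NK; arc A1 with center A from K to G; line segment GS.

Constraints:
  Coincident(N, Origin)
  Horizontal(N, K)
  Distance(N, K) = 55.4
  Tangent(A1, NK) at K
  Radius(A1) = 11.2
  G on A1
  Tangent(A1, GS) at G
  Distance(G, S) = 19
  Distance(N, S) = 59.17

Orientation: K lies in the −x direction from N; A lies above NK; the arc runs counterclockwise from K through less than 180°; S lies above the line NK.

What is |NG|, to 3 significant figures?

46.8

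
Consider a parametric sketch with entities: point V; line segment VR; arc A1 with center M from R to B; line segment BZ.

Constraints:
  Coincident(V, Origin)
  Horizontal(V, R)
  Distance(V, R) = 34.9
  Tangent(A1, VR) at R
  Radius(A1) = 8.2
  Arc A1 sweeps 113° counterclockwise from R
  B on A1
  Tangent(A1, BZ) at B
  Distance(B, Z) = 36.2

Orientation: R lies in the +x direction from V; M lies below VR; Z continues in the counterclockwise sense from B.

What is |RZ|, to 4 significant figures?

45.21

V is at the origin; VR is horizontal with |VR| = 34.9 and R on the +x side, so R = (34.90, 0.000). Tangency of A1 to VR means the radius MR is perpendicular to VR, so M = R + (0, -8.2) = (34.90, -8.200). On A1, R sits at bearing 90° from M; a 113° counterclockwise sweep puts B at bearing 203°, so B = M + 8.2·(cos 203°, sin 203°) = (27.35, -11.40). Tangency of A1 to BZ means the radius MB is perpendicular to BZ, so BZ runs along (−sin 203°, cos 203°); with |BZ| = 36.2, Z = (41.50, -44.73). Then |RZ| = |Z − R| = 45.21.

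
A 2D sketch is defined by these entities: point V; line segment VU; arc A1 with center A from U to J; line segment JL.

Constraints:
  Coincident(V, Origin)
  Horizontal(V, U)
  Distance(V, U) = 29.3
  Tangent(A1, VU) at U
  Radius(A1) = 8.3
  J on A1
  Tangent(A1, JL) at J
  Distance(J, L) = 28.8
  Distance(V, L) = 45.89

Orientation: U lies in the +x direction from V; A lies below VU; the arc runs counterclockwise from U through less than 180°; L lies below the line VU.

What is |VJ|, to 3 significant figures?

23.2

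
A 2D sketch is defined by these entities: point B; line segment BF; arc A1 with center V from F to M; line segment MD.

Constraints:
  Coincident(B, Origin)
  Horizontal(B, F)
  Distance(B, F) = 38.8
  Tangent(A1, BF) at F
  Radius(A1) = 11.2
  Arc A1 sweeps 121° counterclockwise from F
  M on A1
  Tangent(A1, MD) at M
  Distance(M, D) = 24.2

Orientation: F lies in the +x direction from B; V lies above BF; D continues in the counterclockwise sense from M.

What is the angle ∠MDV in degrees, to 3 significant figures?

24.8°

B is at the origin; BF is horizontal with |BF| = 38.8 and F on the +x side, so F = (38.8, 0.00). A1 meets BF tangentially, so VF is at right angles to BF, so V = F + (0, 11.2) = (38.8, 11.2). On A1, F sits at bearing -90° from V; a 121° counterclockwise sweep puts M at bearing 31°, so M = V + 11.2·(cos 31°, sin 31°) = (48.4, 17.0). The tangent condition forces VM to be normal to MD, so MD runs along (−sin 31°, cos 31°); with |MD| = 24.2, D = (35.9, 37.7). Then cos ∠MDV = DM·DV / (|DM||DV|), giving 24.8°.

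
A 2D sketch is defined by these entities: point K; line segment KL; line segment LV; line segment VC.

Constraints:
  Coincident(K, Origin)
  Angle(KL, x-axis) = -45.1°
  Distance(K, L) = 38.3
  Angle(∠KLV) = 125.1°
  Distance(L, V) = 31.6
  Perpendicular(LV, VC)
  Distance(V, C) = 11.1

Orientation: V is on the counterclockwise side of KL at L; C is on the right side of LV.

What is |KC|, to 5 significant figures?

68.382

K is at the origin; KL runs at -45.1° with length 38.3, so L = 38.3·(cos -45.1°, sin -45.1°) = (27.035, -27.129). ∠KLV = 125.1°, so LV runs at -45.1° + (180° − 125.1°) = 9.8000° from the x-axis; with |LV| = 31.6, V = L + 31.6·(cos 9.8000°, sin 9.8000°) = (58.174, -21.751). LV is perpendicular to VC; with |VC| = 11.1 on the right of LV, C = V + 11.1·(0.17021, -0.98541) = (60.063, -32.689). Then |KC| = |C − K| = 68.382.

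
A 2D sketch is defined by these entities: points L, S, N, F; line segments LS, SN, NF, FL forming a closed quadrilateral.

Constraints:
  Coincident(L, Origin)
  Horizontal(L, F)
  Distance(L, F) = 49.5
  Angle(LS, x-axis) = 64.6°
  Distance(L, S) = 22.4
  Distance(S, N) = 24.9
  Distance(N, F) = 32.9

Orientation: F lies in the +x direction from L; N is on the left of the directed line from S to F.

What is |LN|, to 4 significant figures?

43.68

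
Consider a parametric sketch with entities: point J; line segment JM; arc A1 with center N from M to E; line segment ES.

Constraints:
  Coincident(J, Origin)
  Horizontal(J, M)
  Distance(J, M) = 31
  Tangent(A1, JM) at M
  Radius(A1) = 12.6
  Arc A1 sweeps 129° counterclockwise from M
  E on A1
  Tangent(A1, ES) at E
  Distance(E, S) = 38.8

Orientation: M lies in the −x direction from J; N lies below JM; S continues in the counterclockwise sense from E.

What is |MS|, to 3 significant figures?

52.8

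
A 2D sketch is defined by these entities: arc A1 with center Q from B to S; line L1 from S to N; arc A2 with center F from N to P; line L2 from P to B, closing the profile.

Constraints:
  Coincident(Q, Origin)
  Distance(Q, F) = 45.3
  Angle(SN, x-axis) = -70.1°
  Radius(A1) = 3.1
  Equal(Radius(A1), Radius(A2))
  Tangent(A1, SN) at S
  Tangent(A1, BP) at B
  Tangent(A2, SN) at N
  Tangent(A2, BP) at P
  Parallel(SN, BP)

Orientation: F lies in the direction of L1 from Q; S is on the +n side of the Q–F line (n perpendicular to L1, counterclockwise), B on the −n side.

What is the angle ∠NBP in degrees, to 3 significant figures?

7.79°

Tangency of A1 to both parallel lines with radius 3.1 puts S and B at Q ± 3.1·n: S = (2.91, 1.06), B = (-2.91, -1.06). Equal radii place N and P the same way about F: N = F + 3.1·n = (18.3, -41.5), P = F − 3.1·n = (12.5, -43.7). Then cos ∠NBP = BN·BP / (|BN||BP|), giving 7.79°.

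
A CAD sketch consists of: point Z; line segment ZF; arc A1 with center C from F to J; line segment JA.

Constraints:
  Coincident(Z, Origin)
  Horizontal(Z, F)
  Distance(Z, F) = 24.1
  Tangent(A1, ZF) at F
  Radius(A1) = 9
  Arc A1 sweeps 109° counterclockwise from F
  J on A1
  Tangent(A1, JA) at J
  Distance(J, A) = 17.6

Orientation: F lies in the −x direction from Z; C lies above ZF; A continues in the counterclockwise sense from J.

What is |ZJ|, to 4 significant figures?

19.63

Z is at the origin; Z and F share the same y with |ZF| = 24.1 and F on the −x side, so F = (-24.10, 0.000). Tangency of A1 to ZF means the radius CF is perpendicular to ZF, so C = F + (0, 9) = (-24.10, 9.000). On A1, F sits at bearing -90° from C; a 109° counterclockwise sweep puts J at bearing 19°, so J = C + 9.0·(cos 19°, sin 19°) = (-15.59, 11.93). Then |ZJ| = |J − Z| = 19.63.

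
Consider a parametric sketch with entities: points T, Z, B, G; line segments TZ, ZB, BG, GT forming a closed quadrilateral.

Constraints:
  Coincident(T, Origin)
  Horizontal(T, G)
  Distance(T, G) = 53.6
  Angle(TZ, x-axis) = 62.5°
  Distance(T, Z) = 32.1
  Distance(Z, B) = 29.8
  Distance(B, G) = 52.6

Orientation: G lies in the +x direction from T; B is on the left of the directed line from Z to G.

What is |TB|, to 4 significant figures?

61.18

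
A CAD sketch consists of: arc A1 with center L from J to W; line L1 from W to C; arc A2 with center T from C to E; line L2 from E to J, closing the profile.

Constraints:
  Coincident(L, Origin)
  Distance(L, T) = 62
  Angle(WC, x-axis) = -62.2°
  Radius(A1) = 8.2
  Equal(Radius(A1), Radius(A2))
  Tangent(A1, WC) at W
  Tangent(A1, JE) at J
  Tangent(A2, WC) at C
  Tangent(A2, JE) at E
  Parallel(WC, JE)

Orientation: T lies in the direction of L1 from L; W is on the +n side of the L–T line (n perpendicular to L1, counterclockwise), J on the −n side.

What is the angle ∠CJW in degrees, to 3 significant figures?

75.2°

The slot axis is L1's direction at -62.2°, so u = (cos -62.2°, sin -62.2°) = (0.466, -0.885) and n = (−sin -62.2°, cos -62.2°) = (0.885, 0.466). L is at the origin and T lies 62.0 along u from L, so T = 62.0·u = (28.9, -54.8). Tangency of A1 to both parallel lines with radius 8.2 puts W and J at L ± 8.2·n: W = (7.25, 3.82), J = (-7.25, -3.82). Equal radii place C and E the same way about T: C = T + 8.2·n = (36.2, -51.0), E = T − 8.2·n = (21.7, -58.7). Then cos ∠CJW = JC·JW / (|JC||JW|), giving 75.2°.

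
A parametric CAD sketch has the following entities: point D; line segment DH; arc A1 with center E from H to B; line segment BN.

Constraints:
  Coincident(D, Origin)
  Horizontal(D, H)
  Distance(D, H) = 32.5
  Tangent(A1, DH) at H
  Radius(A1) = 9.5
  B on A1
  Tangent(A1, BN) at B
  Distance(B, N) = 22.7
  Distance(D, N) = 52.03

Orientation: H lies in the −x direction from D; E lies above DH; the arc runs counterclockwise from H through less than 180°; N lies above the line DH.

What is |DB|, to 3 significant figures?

29.9

D is at the origin; DH is horizontal with |DH| = 32.5 and H on the −x side, so H = (-32.5, 0.00). A1 meets DH tangentially, so EH is at right angles to DH, so E = H + (0, 9.5) = (-32.5, 9.50). Since EB ⟂ BN (tangency), |EN| = √(9.5² + 22.7²) = 24.6 regardless of where B sits on A1. So N lies on both circle(D, 52.03) and circle(E, 24.6); the above-DH intersection is N = (-40.4, 32.8). B is the foot of the tangent from N: B = (-25.4, 15.8).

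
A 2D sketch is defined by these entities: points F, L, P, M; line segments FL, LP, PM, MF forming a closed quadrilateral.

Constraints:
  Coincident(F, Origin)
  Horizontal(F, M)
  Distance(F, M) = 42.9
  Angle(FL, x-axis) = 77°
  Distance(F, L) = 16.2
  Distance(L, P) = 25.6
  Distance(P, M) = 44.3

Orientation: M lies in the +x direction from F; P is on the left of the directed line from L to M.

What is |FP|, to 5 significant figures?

41.085

F is at the origin; FM is horizontal with |FM| = 42.9 and M in +x, so M = (42.9, 0). FL runs at 77.0° with |FL| = 16.2, so L = (3.6442, 15.785). P is determined by |LP| = 25.6 and |PM| = 44.3 together: it lies at the intersection of circle(L, 25.6) and circle(M, 44.3). With |LM| = 42.310, the foot of the radical line on LM is 5.7084 from L and the perpendicular offset is √(25.6² − 5.7084²) = 24.955. Taking the left-of-LM solution: P = (18.251, 36.809).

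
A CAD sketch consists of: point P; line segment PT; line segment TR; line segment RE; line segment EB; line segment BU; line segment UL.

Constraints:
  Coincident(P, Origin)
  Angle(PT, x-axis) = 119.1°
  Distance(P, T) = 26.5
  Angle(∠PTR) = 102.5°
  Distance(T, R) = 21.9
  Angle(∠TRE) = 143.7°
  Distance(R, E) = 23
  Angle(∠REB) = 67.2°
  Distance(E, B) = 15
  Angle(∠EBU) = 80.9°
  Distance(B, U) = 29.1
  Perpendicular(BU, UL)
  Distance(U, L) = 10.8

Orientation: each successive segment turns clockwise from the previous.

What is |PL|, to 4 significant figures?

48.21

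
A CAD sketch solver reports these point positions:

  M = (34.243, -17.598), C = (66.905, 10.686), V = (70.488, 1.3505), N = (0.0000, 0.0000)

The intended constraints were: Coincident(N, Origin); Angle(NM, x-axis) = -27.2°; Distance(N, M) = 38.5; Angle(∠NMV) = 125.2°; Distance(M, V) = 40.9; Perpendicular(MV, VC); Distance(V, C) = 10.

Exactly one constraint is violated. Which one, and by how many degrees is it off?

Perpendicular(MV, VC) — off by 6.60°.

N = (0.00, 0.00) ✓; NM at -27.20° ✓; |NM| = 38.50 ✓; ∠NMV = 125.2° ✓; |MV| = 40.90 ✓; ∠(MV, VC) = 83.40° ✗; |VC| = 9.999 ✓.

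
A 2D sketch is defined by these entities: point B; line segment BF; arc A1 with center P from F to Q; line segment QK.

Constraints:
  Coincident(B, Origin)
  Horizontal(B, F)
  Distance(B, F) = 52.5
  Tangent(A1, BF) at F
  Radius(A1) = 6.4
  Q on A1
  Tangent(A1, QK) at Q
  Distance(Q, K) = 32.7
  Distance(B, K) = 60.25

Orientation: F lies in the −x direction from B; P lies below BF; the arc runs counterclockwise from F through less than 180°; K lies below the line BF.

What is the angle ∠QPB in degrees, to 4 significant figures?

164.4°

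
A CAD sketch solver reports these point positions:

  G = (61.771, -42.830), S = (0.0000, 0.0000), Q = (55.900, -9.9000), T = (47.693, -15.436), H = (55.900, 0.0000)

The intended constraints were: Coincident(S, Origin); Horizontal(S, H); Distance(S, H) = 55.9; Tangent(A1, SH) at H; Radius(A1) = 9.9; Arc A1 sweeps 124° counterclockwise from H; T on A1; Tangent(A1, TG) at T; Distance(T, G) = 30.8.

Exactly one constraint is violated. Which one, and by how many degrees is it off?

Tangent(A1, TG) at T — off by 6.80°.

S = (0.00, 0.00) ✓; S.y = 0.00, H.y = 0.00 ✓; |SH| = 55.90 ✓; ∠(QH, HS) = 90.00° ✓; |QH| = 9.900 ✓; bearing(Q→T) − bearing(Q→H) = 124.0° ✓; |QT| = 9.900 ✓; ∠(QT, TG) = 96.80° ✗; |TG| = 30.80 ✓.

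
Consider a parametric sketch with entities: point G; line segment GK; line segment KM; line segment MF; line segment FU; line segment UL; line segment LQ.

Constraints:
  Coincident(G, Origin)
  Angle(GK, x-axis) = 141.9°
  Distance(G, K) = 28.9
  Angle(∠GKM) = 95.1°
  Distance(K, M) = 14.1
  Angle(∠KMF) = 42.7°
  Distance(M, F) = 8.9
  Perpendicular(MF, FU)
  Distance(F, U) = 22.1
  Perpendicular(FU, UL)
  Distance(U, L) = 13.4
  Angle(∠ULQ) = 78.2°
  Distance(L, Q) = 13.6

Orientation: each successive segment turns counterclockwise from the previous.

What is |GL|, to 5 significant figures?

48.337

G is at the origin; GK runs at 141.9° with length 28.9, so K = (-22.742, 17.832). ∠GKM = 95.1° gives KM at -133.20° from the x-axis; with |KM| = 14.1, M = (-32.395, 7.5539). ∠KMF = 42.7° gives MF at 4.1000° from the x-axis; with |MF| = 8.9, F = (-23.517, 8.1902). MF is perpendicular to FU, so FU runs at 94.100°; with |FU| = 22.1, U = (-25.097, 30.234). FU is perpendicular to UL, so UL runs at -175.90°; with |UL| = 13.4, L = (-38.463, 29.276). Then |GL| = |L − G| = 48.337.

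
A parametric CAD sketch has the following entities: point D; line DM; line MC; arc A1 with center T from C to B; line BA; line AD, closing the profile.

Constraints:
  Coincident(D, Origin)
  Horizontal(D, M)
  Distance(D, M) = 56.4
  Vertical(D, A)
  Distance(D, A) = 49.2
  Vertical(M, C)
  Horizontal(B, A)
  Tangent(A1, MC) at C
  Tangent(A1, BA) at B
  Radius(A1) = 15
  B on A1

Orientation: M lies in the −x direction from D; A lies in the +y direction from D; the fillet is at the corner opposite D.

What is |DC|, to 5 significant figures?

65.959

D is at the origin; D and M share the same y with |DM| = 56.4 and M on the −x side, so M = (-56.400, 0.0000). D and A share the same x with |DA| = 49.2 and A on the +y side, so A = (0.0000, 49.200). The virtual corner opposite D is at (-56.400, 49.200). A1 meets MC tangentially, so TC is at right angles to MC and A1 meets BA tangentially, so TB is at right angles to BA, with radius 15.0, so the center T sits 15.0 in from both sides at T = (-41.400, 34.200). That places the tangent points at C = (-56.400, 34.200) on MC and B = (-41.400, 49.200) on BA. Then |DC| = |C − D| = 65.959.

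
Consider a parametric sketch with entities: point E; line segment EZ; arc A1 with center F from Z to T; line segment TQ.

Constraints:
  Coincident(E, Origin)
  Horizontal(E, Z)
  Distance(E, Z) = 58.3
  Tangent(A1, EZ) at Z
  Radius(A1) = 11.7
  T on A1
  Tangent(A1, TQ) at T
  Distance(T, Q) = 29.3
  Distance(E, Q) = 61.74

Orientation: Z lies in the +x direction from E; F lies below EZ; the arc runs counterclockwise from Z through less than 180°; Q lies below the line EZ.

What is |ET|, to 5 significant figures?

48.016

E is at the origin; E and Z share the same y with |EZ| = 58.3 and Z on the +x side, so Z = (58.300, 0.0000). A1 meets EZ tangentially, so FZ is at right angles to EZ, so F = Z + (0, -11.7) = (58.300, -11.700). Since FT ⟂ TQ (tangency), |FQ| = √(11.7² + 29.3²) = 31.550 regardless of where T sits on A1. So Q lies on both circle(E, 61.74) and circle(F, 31.550); the below-EZ intersection is Q = (46.277, -40.869). T is the foot of the tangent from Q: T = (46.601, -11.571).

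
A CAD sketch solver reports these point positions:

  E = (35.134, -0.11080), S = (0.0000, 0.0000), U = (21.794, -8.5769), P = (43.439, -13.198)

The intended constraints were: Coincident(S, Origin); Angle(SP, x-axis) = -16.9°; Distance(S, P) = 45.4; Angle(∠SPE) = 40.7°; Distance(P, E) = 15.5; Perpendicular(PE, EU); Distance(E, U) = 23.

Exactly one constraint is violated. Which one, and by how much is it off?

Distance(E, U) = 23 — off by 7.20.

S = (0.00, 0.00) ✓; SP at -16.90° ✓; |SP| = 45.40 ✓; ∠SPE = 40.70° ✓; |PE| = 15.50 ✓; ∠(PE, EU) = 90.00° ✓; |EU| = 15.80 ✗.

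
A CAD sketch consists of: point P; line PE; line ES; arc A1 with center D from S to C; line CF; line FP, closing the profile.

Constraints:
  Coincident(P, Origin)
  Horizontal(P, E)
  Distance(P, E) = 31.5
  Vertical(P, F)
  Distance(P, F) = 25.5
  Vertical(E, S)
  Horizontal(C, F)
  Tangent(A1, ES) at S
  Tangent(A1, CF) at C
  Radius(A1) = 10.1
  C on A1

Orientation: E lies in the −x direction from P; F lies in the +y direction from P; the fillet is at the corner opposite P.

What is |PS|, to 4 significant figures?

35.06

The virtual corner opposite P is at (-31.50, 25.50). Tangency of A1 to ES means the radius DS is perpendicular to ES and the tangent condition forces DC to be normal to CF, with radius 10.1, so the center D sits 10.1 in from both sides at D = (-21.40, 15.40). That places the tangent points at S = (-31.50, 15.40) on ES and C = (-21.40, 25.50) on CF. Then |PS| = |S − P| = 35.06.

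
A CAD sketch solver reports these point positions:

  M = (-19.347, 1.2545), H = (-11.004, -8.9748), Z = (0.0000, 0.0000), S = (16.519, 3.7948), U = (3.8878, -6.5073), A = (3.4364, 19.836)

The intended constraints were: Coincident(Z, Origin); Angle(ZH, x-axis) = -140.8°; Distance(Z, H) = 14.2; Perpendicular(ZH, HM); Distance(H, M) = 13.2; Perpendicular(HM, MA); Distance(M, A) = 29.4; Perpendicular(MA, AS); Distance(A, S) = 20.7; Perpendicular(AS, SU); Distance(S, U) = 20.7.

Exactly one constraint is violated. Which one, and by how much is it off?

Distance(S, U) = 20.7 — off by 4.40.

Z = (0.00, 0.00) ✓; ZH at -140.8° ✓; |ZH| = 14.20 ✓; ∠(ZH, HM) = 90.00° ✓; |HM| = 13.20 ✓; ∠(HM, MA) = 90.00° ✓; |MA| = 29.40 ✓; ∠(MA, AS) = 90.00° ✓; |AS| = 20.70 ✓; ∠(AS, SU) = 90.00° ✓; |SU| = 16.30 ✗.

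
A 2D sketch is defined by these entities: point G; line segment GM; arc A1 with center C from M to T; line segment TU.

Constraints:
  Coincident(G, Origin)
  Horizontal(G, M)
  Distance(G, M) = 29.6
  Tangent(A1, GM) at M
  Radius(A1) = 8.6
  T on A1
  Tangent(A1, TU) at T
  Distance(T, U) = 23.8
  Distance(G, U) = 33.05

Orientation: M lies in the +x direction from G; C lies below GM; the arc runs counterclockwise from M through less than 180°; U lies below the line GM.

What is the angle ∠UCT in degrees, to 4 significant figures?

70.13°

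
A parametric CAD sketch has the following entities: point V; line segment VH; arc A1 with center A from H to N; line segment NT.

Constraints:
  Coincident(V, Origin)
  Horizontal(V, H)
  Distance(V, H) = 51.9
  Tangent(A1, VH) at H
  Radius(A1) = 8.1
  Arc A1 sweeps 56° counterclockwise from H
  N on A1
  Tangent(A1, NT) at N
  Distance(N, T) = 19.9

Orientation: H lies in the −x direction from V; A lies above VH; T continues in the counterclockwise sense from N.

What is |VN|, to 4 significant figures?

45.33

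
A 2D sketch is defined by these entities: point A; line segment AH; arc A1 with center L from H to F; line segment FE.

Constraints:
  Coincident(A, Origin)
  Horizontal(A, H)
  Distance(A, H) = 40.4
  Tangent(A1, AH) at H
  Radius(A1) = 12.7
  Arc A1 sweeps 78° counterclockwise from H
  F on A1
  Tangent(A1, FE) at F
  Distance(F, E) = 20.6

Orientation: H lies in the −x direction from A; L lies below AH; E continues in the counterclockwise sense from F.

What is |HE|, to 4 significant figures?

34.52

A is at the origin; A and H share the same y with |AH| = 40.4 and H on the −x side, so H = (-40.40, 0.000). Since A1 is tangent to AH there, LH ⟂ AH, so L = H + (0, -12.7) = (-40.40, -12.70). On A1, H sits at bearing 90° from L; a 78° counterclockwise sweep puts F at bearing 168°, so F = L + 12.7·(cos 168°, sin 168°) = (-52.82, -10.06). Tangency of A1 to FE means the radius LF is perpendicular to FE, so FE runs along (−sin 168°, cos 168°); with |FE| = 20.6, E = (-57.11, -30.21). Then |HE| = |E − H| = 34.52.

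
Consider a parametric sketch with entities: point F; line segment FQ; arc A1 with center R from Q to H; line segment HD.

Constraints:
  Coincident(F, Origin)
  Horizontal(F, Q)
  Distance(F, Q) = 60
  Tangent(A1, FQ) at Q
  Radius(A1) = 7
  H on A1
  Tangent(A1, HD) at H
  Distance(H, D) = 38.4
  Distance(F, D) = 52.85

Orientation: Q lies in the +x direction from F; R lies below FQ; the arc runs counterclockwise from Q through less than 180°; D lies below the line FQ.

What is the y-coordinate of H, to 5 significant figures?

-3.8628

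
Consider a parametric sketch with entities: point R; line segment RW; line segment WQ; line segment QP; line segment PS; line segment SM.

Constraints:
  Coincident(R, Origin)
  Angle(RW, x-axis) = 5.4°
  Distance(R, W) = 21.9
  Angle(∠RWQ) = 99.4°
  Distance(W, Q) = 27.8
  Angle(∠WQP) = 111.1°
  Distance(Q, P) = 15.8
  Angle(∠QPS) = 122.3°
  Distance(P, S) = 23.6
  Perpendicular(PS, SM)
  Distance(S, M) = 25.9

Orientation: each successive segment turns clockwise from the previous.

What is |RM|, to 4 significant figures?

4.017

∠QPS = 122.3° gives PS at 158.2° from the x-axis; with |PS| = 23.6, S = (-5.807, -25.32). PS ⟂ SM, so SM runs at 68.20°; with |SM| = 25.9, M = (3.812, -1.269). Then |RM| = |M − R| = 4.017.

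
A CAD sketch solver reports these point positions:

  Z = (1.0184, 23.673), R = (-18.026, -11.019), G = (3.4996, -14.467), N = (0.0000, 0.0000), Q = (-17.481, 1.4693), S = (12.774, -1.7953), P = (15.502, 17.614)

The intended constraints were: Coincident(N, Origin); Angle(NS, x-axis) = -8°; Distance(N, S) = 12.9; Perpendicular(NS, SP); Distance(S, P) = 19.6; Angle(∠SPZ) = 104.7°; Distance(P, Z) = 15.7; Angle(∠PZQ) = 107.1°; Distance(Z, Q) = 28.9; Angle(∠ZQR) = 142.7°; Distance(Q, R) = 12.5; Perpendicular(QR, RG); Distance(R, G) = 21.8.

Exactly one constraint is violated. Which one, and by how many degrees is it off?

Perpendicular(QR, RG) — off by 6.60°.

N = (0.00, 0.00) ✓; NS at -8.000° ✓; |NS| = 12.90 ✓; ∠(NS, SP) = 90.00° ✓; |SP| = 19.60 ✓; ∠SPZ = 104.7° ✓; |PZ| = 15.70 ✓; ∠PZQ = 107.1° ✓; |ZQ| = 28.90 ✓; ∠ZQR = 142.7° ✓; |QR| = 12.50 ✓; ∠(QR, RG) = 83.40° ✗; |RG| = 21.80 ✓.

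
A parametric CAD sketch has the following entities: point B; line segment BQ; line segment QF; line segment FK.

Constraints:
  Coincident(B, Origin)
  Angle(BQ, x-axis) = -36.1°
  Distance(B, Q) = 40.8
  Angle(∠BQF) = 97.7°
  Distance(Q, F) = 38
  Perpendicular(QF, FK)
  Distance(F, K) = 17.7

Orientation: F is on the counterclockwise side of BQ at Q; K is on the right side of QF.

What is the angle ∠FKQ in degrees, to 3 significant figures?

65.0°

∠BQF = 97.7°, so QF runs at -36.1° + (180° − 97.7°) = 46.2° from the x-axis; with |QF| = 38.0, F = Q + 38.0·(cos 46.2°, sin 46.2°) = (59.3, 3.39). The perpendicularity gives FK at right angles to QF; with |FK| = 17.7 on the right of QF, K = F + 17.7·(0.722, -0.692) = (72.0, -8.86). Then cos ∠FKQ = KF·KQ / (|KF||KQ|), giving 65.0°.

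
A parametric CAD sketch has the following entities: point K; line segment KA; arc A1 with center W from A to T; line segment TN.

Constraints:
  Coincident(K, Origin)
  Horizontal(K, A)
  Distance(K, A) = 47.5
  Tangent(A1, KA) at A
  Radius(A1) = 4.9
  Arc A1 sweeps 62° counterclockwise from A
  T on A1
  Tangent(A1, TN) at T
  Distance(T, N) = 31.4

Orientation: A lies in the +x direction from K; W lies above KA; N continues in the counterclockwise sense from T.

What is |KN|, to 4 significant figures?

73.15

K is at the origin; K and A share the same y with |KA| = 47.5 and A on the +x side, so A = (47.50, 0.000). Since A1 is tangent to KA there, WA ⟂ KA, so W = A + (0, 4.9) = (47.50, 4.900). On A1, A sits at bearing -90° from W; a 62° counterclockwise sweep puts T at bearing -28°, so T = W + 4.9·(cos -28°, sin -28°) = (51.83, 2.600). Tangency of A1 to TN means the radius WT is perpendicular to TN, so TN runs along (−sin -28°, cos -28°); with |TN| = 31.4, N = (66.57, 30.32). Then |KN| = |N − K| = 73.15.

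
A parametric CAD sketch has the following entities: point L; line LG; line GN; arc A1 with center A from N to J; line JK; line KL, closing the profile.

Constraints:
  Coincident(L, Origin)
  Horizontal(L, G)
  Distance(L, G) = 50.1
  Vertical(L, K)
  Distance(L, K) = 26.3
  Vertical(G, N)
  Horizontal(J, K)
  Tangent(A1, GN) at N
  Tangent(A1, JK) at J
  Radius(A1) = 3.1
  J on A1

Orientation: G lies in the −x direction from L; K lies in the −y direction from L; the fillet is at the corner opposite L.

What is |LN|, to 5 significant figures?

55.211

The virtual corner opposite L is at (-50.100, -26.300). A1 meets GN tangentially, so AN is at right angles to GN and since A1 is tangent to JK there, AJ ⟂ JK, with radius 3.1, so the center A sits 3.1 in from both sides at A = (-47.000, -23.200). That places the tangent points at N = (-50.100, -23.200) on GN and J = (-47.000, -26.300) on JK. Then |LN| = |N − L| = 55.211.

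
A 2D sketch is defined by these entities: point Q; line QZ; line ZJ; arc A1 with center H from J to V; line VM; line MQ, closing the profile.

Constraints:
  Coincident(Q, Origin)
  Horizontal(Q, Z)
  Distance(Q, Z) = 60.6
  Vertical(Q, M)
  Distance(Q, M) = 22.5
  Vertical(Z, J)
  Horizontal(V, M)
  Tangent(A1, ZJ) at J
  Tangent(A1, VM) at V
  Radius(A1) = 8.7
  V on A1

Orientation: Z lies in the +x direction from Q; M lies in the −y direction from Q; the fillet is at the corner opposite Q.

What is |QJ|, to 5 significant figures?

62.151

The virtual corner opposite Q is at (60.600, -22.500). A1 meets ZJ tangentially, so HJ is at right angles to ZJ and since A1 is tangent to VM there, HV ⟂ VM, with radius 8.7, so the center H sits 8.7 in from both sides at H = (51.900, -13.800). That places the tangent points at J = (60.600, -13.800) on ZJ and V = (51.900, -22.500) on VM. Then |QJ| = |J − Q| = 62.151.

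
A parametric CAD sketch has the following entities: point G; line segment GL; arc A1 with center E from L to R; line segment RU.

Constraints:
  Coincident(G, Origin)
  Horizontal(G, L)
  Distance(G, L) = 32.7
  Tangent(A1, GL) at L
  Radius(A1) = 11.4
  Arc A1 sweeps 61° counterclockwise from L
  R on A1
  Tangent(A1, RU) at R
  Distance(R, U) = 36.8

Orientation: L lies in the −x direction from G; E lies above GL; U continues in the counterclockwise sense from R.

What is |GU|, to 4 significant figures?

38.37

On A1, L sits at bearing -90° from E; a 61° counterclockwise sweep puts R at bearing -29°, so R = E + 11.4·(cos -29°, sin -29°) = (-22.73, 5.873). A1 meets RU tangentially, so ER is at right angles to RU, so RU runs along (−sin -29°, cos -29°); with |RU| = 36.8, U = (-4.888, 38.06). Then |GU| = |U − G| = 38.37.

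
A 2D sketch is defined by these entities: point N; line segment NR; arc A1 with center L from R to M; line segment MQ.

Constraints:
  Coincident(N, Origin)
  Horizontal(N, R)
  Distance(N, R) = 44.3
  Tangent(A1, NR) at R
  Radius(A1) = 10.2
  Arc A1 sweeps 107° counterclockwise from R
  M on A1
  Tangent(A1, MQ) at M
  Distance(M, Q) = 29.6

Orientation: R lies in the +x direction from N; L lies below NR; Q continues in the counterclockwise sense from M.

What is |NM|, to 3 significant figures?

37.0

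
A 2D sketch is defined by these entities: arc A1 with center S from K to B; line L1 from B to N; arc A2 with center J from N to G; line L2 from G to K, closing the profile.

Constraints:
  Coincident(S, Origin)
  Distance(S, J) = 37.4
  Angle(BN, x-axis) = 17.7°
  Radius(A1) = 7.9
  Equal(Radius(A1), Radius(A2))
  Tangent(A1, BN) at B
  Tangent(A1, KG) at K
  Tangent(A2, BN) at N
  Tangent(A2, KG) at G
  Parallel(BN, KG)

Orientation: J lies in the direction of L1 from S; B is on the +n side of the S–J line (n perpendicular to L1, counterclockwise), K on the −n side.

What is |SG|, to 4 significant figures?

38.23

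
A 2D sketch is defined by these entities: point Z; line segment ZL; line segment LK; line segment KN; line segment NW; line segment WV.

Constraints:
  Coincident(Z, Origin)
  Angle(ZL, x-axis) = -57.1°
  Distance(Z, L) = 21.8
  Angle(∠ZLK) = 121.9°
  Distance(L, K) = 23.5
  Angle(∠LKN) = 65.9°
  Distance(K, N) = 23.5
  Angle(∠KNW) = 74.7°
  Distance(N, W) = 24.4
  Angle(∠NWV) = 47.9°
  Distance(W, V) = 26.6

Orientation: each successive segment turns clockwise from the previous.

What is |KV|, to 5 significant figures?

2.9533

Z is at the origin; ZL runs at -57.1° with length 21.8, so L = (11.841, -18.304). ∠ZLK = 121.9° gives LK at -115.20° from the x-axis; with |LK| = 23.5, K = (1.8354, -39.567). ∠LKN = 65.9° gives KN at 130.70° from the x-axis; with |KN| = 23.5, N = (-13.489, -21.751). ∠KNW = 74.7° gives NW at 25.400° from the x-axis; with |NW| = 24.4, W = (8.5525, -11.285). ∠NWV = 47.9° gives WV at -106.70° from the x-axis; with |WV| = 26.6, V = (0.90867, -36.763). Then |KV| = |V − K| = 2.9533.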